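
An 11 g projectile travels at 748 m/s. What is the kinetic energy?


E = 0.5*m*v^2 = 0.5*0.011*748^2 = 3077 J

3077 J


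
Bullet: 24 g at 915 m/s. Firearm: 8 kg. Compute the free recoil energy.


v_r = m_p*v_p/m_gun = 0.024*915/8 = 2.745 m/s, E_r = 0.5*m_gun*v_r^2 = 0.5*8*2.745^2 = 30.14 J

30.14 J


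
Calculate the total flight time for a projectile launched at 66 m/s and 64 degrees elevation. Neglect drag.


T = 2*v0*sin(theta)/g = 2*66*sin(64°)/9.81 = 12.09 s

12.09 s


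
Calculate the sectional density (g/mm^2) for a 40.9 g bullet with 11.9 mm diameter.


SD = m/d^2 = 40.9/11.9^2 = 0.2888 g/mm^2

0.2888 g/mm^2


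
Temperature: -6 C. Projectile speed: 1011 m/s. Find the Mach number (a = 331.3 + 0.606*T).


a = 331.3 + 0.606*(-6) = 327.664 m/s
M = v/a = 1011/327.664 = 3.085

3.085


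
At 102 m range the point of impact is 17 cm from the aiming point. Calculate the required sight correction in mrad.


1 mrad subtends 1 cm per 10 m of range, so adj = error_cm / (dist_m / 10) = 17 / (102/10) = 1.667 mrad

1.667 mrad


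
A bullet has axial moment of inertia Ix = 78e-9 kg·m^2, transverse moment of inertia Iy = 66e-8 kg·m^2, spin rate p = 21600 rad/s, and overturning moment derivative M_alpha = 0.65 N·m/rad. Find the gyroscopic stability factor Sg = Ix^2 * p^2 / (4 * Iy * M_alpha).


Sg = Ix^2 * p^2 / (4 * Iy * M_alpha) = (78e-9)^2 * 21600^2 / (4 * 66e-8 * 0.65) = 1.654

1.654


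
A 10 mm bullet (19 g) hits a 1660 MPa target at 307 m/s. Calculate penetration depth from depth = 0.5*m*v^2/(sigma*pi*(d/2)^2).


A = pi*(d/2)^2 = pi*(10/2)^2 = 78.5398 mm^2
E = 0.5*m*v^2 = 0.5*0.019*307^2 = 895.365 J
depth = E/(sigma*A) = 895.365 J / (1660 MPa * 78.5398 mm^2) = 895.365/(1660 * 78.5398) m = 0.00686756 m ≈ 6.868 mm

6.868 mm


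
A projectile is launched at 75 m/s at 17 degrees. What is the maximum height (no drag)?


H = (v0*sin(theta))^2 / (2g) = (75*sin(17°))^2 / (2*9.81) = 24.51 m

24.51 m


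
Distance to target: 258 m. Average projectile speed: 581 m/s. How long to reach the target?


t = d/v = 258/581 = 0.4441 s

0.4441 s


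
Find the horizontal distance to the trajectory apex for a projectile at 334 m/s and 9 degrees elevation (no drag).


R = v0^2*sin(2*theta)/g = 334^2*sin(2*9°)/9.81 = 3514.04 m
apex_dist = R/2 = 3514.04/2 = 1757 m

1757 m


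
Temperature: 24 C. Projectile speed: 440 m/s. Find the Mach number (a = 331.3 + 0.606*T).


a = 331.3 + 0.606*(24) = 345.844 m/s
M = v/a = 440/345.844 = 1.272

1.272


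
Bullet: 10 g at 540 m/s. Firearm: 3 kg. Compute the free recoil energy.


v_r = m_p*v_p/m_gun = 0.01*540/3 = 1.8 m/s, E_r = 0.5*m_gun*v_r^2 = 0.5*3*1.8^2 = 4.86 J

4.86 J


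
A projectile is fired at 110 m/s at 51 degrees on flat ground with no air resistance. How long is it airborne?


T = 2*v0*sin(theta)/g = 2*110*sin(51°)/9.81 = 17.43 s

17.43 s


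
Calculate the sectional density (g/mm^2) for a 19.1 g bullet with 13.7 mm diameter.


SD = m/d^2 = 19.1/13.7^2 = 0.1018 g/mm^2

0.1018 g/mm^2


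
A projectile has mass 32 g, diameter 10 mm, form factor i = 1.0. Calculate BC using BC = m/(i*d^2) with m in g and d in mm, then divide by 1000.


BC = m/(i*d^2*1000) = 32/(1.0 * 10^2 * 1000) = 0.00032

0.00032


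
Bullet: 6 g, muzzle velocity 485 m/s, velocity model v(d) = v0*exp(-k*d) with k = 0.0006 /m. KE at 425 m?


v = v0*exp(-k*d) = 485*exp(-0.0006*425) = 375.835 m/s
E = 0.5*m*v^2 = 0.5*0.006*375.835^2 = 423.8 J

423.8 J


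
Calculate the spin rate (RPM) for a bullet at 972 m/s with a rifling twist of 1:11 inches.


twist_m = 11*0.0254 = 0.2794 m
spin = v/twist = 972/0.2794 = 3478.883 rev/s
RPM = spin*60 = 3478.883*60 ≈ 208733 RPM

208733 RPM


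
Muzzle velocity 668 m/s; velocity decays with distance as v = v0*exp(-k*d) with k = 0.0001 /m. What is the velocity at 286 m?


v = v0*exp(-k*d) = 668*exp(-0.0001*286) = 649.2 m/s

649.2 m/s


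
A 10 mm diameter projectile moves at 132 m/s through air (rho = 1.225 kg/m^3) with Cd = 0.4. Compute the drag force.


A = pi*(d/2)^2 = pi*(10/2000)^2 = 7.85398e-05 m^2
Fd = 0.5*Cd*rho*A*v^2 = 0.5*0.4*1.225*7.85398e-05*132^2 = 0.3353 N

0.3353 N


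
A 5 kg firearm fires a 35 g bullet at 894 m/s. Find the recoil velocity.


v_recoil = m_p * v_p / m_gun = 0.035 * 894 / 5 = 6.258 m/s

6.258 m/s


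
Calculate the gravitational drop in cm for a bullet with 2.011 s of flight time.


drop = 0.5*g*t^2 = 0.5*9.81*2.011^2 = 19.8364 m ≈ 1984 cm

1984 cm


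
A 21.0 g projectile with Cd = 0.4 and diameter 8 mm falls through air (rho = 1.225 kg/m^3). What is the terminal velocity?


A = pi*(d/2)^2 = pi*(8/2000)^2 = 5.02655e-05 m^2
vt = sqrt(2mg/(Cd*rho*A)) = sqrt(2*0.021*9.81/(0.4 * 1.225 * 5.02655e-05)) = 129.3 m/s

129.3 m/s


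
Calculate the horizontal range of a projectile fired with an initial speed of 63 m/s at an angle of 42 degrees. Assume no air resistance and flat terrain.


R = v0^2 * sin(2*theta) / g = 63^2 * sin(2*42°) / 9.81 = 402.4 m

402.4 m


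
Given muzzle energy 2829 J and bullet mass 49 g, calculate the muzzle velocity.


v = sqrt(2*E/m) = sqrt(2*2829/0.049) = 339.8 m/s

339.8 m/s


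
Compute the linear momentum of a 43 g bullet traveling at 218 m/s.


p = m*v = 0.043*218 = 9.374 kg·m/s

9.374 kg·m/s


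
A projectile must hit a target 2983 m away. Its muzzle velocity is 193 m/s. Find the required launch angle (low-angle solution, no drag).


sin(2*theta) = R*g/v0^2 = 2983*9.81/193^2 = 0.785611, theta = arcsin(0.785611)/2 = 25.89°

25.89 degrees


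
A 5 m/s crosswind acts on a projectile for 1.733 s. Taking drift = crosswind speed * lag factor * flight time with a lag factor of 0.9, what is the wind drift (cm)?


drift = v_wind * lag * t = 5 * 0.9 * 1.733 = 7.7985 m ≈ 779.9 cm

779.9 cm


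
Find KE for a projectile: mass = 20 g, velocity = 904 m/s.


E = 0.5*m*v^2 = 0.5*0.02*904^2 = 8172 J

8172 J


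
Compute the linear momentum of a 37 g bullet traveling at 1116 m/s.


p = m*v = 0.037*1116 = 41.29 kg·m/s

41.29 kg·m/s


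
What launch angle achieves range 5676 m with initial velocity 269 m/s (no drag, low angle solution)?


sin(2*theta) = R*g/v0^2 = 5676*9.81/269^2 = 0.769497, theta = arcsin(0.769497)/2 = 25.15°

25.15 degrees


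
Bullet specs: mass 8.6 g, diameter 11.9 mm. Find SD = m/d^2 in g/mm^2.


SD = m/d^2 = 8.6/11.9^2 = 0.06073 g/mm^2

0.06073 g/mm^2


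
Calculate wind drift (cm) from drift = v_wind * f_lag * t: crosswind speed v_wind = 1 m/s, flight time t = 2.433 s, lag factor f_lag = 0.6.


drift = v_wind * lag * t = 1 * 0.6 * 2.433 = 1.4598 m ≈ 146 cm

146 cm


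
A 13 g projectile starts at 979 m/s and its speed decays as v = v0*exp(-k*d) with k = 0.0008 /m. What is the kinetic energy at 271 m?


v = v0*exp(-k*d) = 979*exp(-0.0008*271) = 788.184 m/s
E = 0.5*m*v^2 = 0.5*0.013*788.184^2 = 4038 J

4038 J


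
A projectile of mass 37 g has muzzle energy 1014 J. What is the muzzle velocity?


v = sqrt(2*E/m) = sqrt(2*1014/0.037) = 234.1 m/s

234.1 m/s


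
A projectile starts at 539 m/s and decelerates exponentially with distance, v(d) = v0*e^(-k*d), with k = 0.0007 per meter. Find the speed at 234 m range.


v = v0*exp(-k*d) = 539*exp(-0.0007*234) = 457.6 m/s

457.6 m/s


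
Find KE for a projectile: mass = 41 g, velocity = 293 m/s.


E = 0.5*m*v^2 = 0.5*0.041*293^2 = 1760 J

1760 J


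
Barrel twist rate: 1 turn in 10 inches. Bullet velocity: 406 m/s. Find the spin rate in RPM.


twist_m = 10*0.0254 = 0.254 m
spin = v/twist = 406/0.254 = 1598.425 rev/s
RPM = spin*60 = 1598.425*60 ≈ 95906 RPM

95906 RPM


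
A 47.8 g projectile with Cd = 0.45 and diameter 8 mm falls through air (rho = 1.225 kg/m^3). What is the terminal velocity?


A = pi*(d/2)^2 = pi*(8/2000)^2 = 5.02655e-05 m^2
vt = sqrt(2mg/(Cd*rho*A)) = sqrt(2*0.0478*9.81/(0.45 * 1.225 * 5.02655e-05)) = 184 m/s

184 m/s


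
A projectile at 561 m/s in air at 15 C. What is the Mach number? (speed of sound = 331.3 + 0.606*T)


a = 331.3 + 0.606*(15) = 340.39 m/s
M = v/a = 561/340.39 = 1.648

1.648


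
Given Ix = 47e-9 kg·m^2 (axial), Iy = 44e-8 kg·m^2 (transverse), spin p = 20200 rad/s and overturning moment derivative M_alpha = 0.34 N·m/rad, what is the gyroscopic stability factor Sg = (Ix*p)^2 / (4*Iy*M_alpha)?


Sg = Ix^2 * p^2 / (4 * Iy * M_alpha) = (47e-9)^2 * 20200^2 / (4 * 44e-8 * 0.34) = 1.506

1.506


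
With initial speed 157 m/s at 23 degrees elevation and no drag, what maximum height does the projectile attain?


H = (v0*sin(theta))^2 / (2g) = (157*sin(23°))^2 / (2*9.81) = 191.8 m

191.8 m


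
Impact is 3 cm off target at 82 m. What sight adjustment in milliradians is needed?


1 mrad subtends 1 cm per 10 m of range, so adj = error_cm / (dist_m / 10) = 3 / (82/10) = 0.3659 mrad

0.3659 mrad


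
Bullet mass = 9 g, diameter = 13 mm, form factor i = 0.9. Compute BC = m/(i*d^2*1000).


BC = m/(i*d^2*1000) = 9/(0.9 * 13^2 * 1000) = 5.917e-05

5.917e-05


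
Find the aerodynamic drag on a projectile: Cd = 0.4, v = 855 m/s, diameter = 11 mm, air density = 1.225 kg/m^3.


A = pi*(d/2)^2 = pi*(11/2000)^2 = 9.50332e-05 m^2
Fd = 0.5*Cd*rho*A*v^2 = 0.5*0.4*1.225*9.50332e-05*855^2 = 17.02 N

17.02 N


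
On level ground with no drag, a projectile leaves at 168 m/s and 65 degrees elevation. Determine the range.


R = v0^2 * sin(2*theta) / g = 168^2 * sin(2*65°) / 9.81 = 2204 m

2204 m


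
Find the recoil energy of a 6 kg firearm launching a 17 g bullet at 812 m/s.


v_r = m_p*v_p/m_gun = 0.017*812/6 = 2.30067 m/s, E_r = 0.5*m_gun*v_r^2 = 0.5*6*2.30067^2 = 15.88 J

15.88 J


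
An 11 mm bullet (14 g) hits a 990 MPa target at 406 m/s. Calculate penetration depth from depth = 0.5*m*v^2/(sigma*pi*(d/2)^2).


A = pi*(d/2)^2 = pi*(11/2)^2 = 95.0332 mm^2
E = 0.5*m*v^2 = 0.5*0.014*406^2 = 1153.85 J
depth = E/(sigma*A) = 1153.85 J / (990 MPa * 95.0332 mm^2) = 1153.85/(990 * 95.0332) m = 0.0122642 m ≈ 12.26 mm

12.26 mm


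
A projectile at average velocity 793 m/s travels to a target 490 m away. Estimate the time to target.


t = d/v = 490/793 = 0.6179 s

0.6179 s


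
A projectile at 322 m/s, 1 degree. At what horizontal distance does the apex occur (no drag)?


R = v0^2*sin(2*theta)/g = 322^2*sin(2*1°)/9.81 = 368.86 m
apex_dist = R/2 = 368.86/2 = 184.4 m

184.4 m


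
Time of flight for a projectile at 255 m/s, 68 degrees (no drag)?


T = 2*v0*sin(theta)/g = 2*255*sin(68°)/9.81 = 48.2 s

48.2 s


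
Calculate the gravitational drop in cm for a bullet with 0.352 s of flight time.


drop = 0.5*g*t^2 = 0.5*9.81*0.352^2 = 0.607749 m ≈ 60.77 cm

60.77 cm


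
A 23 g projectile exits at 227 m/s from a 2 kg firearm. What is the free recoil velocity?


v_recoil = m_p * v_p / m_gun = 0.023 * 227 / 2 = 2.611 m/s

2.611 m/s


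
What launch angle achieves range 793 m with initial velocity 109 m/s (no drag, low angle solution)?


sin(2*theta) = R*g/v0^2 = 793*9.81/109^2 = 0.654771, theta = arcsin(0.654771)/2 = 20.45°

20.45 degrees


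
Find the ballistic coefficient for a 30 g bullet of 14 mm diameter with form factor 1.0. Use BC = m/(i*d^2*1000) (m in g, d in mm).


BC = m/(i*d^2*1000) = 30/(1.0 * 14^2 * 1000) = 0.0001531

0.0001531


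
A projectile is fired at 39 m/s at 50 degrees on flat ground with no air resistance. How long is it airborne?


T = 2*v0*sin(theta)/g = 2*39*sin(50°)/9.81 = 6.091 s

6.091 s


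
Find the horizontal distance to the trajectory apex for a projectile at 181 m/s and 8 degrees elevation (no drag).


R = v0^2*sin(2*theta)/g = 181^2*sin(2*8°)/9.81 = 920.505 m
apex_dist = R/2 = 920.505/2 = 460.3 m

460.3 m


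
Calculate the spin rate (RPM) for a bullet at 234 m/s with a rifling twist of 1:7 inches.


twist_m = 7*0.0254 = 0.1778 m
spin = v/twist = 234/0.1778 = 1316.085 rev/s
RPM = spin*60 = 1316.085*60 ≈ 78965 RPM

78965 RPM


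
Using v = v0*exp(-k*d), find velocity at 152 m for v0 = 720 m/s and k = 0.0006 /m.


v = v0*exp(-k*d) = 720*exp(-0.0006*152) = 657.2 m/s

657.2 m/s


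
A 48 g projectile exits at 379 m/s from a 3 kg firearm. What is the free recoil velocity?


v_recoil = m_p * v_p / m_gun = 0.048 * 379 / 3 = 6.064 m/s

6.064 m/s


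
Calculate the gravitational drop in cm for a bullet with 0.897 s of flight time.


drop = 0.5*g*t^2 = 0.5*9.81*0.897^2 = 3.94661 m ≈ 394.7 cm

394.7 cm


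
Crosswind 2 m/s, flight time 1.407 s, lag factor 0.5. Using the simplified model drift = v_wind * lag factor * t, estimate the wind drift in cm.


drift = v_wind * lag * t = 2 * 0.5 * 1.407 = 1.407 m ≈ 140.7 cm

140.7 cm


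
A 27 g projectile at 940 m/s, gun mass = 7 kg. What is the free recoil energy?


v_r = m_p*v_p/m_gun = 0.027*940/7 = 3.62571 m/s, E_r = 0.5*m_gun*v_r^2 = 0.5*7*3.62571^2 = 46.01 J

46.01 J


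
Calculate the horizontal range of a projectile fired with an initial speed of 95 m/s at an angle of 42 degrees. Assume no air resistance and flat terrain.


R = v0^2 * sin(2*theta) / g = 95^2 * sin(2*42°) / 9.81 = 914.9 m

914.9 m


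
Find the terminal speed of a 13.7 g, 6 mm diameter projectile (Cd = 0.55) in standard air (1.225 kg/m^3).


A = pi*(d/2)^2 = pi*(6/2000)^2 = 2.82743e-05 m^2
vt = sqrt(2mg/(Cd*rho*A)) = sqrt(2*0.0137*9.81/(0.55 * 1.225 * 2.82743e-05)) = 118.8 m/s

118.8 m/s


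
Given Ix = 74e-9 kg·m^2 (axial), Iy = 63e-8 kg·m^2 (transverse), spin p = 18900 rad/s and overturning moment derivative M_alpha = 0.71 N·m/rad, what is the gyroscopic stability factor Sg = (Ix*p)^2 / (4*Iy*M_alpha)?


Sg = Ix^2 * p^2 / (4 * Iy * M_alpha) = (74e-9)^2 * 18900^2 / (4 * 63e-8 * 0.71) = 1.093

1.093


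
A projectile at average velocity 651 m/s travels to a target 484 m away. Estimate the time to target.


t = d/v = 484/651 = 0.7435 s

0.7435 s


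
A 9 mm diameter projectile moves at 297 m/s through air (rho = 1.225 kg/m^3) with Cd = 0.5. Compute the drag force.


A = pi*(d/2)^2 = pi*(9/2000)^2 = 6.36173e-05 m^2
Fd = 0.5*Cd*rho*A*v^2 = 0.5*0.5*1.225*6.36173e-05*297^2 = 1.719 N

1.719 N


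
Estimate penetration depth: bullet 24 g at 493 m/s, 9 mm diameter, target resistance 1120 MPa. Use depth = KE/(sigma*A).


A = pi*(d/2)^2 = pi*(9/2)^2 = 63.6173 mm^2
E = 0.5*m*v^2 = 0.5*0.024*493^2 = 2916.59 J
depth = E/(sigma*A) = 2916.59 J / (1120 MPa * 63.6173 mm^2) = 2916.59/(1120 * 63.6173) m = 0.0409338 m ≈ 40.93 mm

40.93 mm


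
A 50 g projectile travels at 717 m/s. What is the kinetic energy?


E = 0.5*m*v^2 = 0.5*0.05*717^2 = 12852 J

12852 J


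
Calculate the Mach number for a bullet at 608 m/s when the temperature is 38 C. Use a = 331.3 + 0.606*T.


a = 331.3 + 0.606*(38) = 354.328 m/s
M = v/a = 608/354.328 = 1.716

1.716


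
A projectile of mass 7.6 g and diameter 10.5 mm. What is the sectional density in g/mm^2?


SD = m/d^2 = 7.6/10.5^2 = 0.06893 g/mm^2

0.06893 g/mm^2


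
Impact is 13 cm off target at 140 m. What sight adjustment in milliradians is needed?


1 mrad subtends 1 cm per 10 m of range, so adj = error_cm / (dist_m / 10) = 13 / (140/10) = 0.9286 mrad

0.9286 mrad


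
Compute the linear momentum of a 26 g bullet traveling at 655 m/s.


p = m*v = 0.026*655 = 17.03 kg·m/s

17.03 kg·m/s


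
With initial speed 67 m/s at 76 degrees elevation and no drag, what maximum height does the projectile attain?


H = (v0*sin(theta))^2 / (2g) = (67*sin(76°))^2 / (2*9.81) = 215.4 m

215.4 m


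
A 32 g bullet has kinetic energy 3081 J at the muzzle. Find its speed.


v = sqrt(2*E/m) = sqrt(2*3081/0.032) = 438.8 m/s

438.8 m/s


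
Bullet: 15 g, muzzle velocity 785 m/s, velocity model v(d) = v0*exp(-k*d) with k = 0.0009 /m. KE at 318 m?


v = v0*exp(-k*d) = 785*exp(-0.0009*318) = 589.623 m/s
E = 0.5*m*v^2 = 0.5*0.015*589.623^2 = 2607 J

2607 J


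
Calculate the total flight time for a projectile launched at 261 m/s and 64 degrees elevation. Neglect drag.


T = 2*v0*sin(theta)/g = 2*261*sin(64°)/9.81 = 47.83 s

47.83 s


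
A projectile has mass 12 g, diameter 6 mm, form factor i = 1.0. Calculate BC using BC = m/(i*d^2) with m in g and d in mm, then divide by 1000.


BC = m/(i*d^2*1000) = 12/(1.0 * 6^2 * 1000) = 0.0003333

0.0003333


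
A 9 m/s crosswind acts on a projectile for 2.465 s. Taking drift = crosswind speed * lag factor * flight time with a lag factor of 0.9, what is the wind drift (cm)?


drift = v_wind * lag * t = 9 * 0.9 * 2.465 = 19.9665 m ≈ 1997 cm

1997 cm


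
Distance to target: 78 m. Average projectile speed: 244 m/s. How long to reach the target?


t = d/v = 78/244 = 0.3197 s

0.3197 s


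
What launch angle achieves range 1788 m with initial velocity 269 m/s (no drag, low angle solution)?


sin(2*theta) = R*g/v0^2 = 1788*9.81/269^2 = 0.2424, theta = arcsin(0.2424)/2 = 7.014°

7.014 degrees


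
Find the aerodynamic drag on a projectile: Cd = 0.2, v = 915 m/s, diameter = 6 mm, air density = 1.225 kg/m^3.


A = pi*(d/2)^2 = pi*(6/2000)^2 = 2.82743e-05 m^2
Fd = 0.5*Cd*rho*A*v^2 = 0.5*0.2*1.225*2.82743e-05*915^2 = 2.9 N

2.9 N


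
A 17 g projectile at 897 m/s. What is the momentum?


p = m*v = 0.017*897 = 15.25 kg·m/s

15.25 kg·m/s


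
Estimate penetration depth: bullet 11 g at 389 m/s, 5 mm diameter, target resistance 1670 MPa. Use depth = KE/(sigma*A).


A = pi*(d/2)^2 = pi*(5/2)^2 = 19.635 mm^2
E = 0.5*m*v^2 = 0.5*0.011*389^2 = 832.265 J
depth = E/(sigma*A) = 832.265 J / (1670 MPa * 19.635 mm^2) = 832.265/(1670 * 19.635) m = 0.0253814 m ≈ 25.38 mm

25.38 mm


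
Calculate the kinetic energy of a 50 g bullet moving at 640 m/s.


E = 0.5*m*v^2 = 0.5*0.05*640^2 = 10240 J

10240 J


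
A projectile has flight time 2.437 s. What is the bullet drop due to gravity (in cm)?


drop = 0.5*g*t^2 = 0.5*9.81*2.437^2 = 29.1306 m ≈ 2913 cm

2913 cm


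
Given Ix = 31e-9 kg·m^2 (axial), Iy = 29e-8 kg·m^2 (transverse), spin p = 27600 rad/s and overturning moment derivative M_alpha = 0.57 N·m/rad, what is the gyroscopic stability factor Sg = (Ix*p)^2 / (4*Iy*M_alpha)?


Sg = Ix^2 * p^2 / (4 * Iy * M_alpha) = (31e-9)^2 * 27600^2 / (4 * 29e-8 * 0.57) = 1.107

1.107


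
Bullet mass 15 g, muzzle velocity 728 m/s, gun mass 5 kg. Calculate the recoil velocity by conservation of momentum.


v_recoil = m_p * v_p / m_gun = 0.015 * 728 / 5 = 2.184 m/s

2.184 m/s


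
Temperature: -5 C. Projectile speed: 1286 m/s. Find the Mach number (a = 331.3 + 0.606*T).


a = 331.3 + 0.606*(-5) = 328.27 m/s
M = v/a = 1286/328.27 = 3.918

3.918


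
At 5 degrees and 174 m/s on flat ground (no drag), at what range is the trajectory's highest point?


R = v0^2*sin(2*theta)/g = 174^2*sin(2*5°)/9.81 = 535.92 m
apex_dist = R/2 = 535.92/2 = 268 m

268 m


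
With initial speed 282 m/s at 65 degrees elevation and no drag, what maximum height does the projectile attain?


H = (v0*sin(theta))^2 / (2g) = (282*sin(65°))^2 / (2*9.81) = 3329 m

3329 m


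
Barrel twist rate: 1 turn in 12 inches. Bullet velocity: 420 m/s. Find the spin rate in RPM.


twist_m = 12*0.0254 = 0.3048 m
spin = v/twist = 420/0.3048 = 1377.953 rev/s
RPM = spin*60 = 1377.953*60 ≈ 82677 RPM

82677 RPM


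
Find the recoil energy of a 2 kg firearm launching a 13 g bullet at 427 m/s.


v_r = m_p*v_p/m_gun = 0.013*427/2 = 2.7755 m/s, E_r = 0.5*m_gun*v_r^2 = 0.5*2*2.7755^2 = 7.703 J

7.703 J


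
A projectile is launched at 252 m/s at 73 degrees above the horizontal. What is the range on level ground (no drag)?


R = v0^2 * sin(2*theta) / g = 252^2 * sin(2*73°) / 9.81 = 3620 m

3620 m


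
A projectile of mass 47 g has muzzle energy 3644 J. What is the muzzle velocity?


v = sqrt(2*E/m) = sqrt(2*3644/0.047) = 393.8 m/s

393.8 m/s


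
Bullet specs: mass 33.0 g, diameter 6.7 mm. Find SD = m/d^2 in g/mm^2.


SD = m/d^2 = 33.0/6.7^2 = 0.7351 g/mm^2

0.7351 g/mm^2


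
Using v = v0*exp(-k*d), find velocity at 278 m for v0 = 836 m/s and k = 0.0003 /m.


v = v0*exp(-k*d) = 836*exp(-0.0003*278) = 769.1 m/s

769.1 m/s


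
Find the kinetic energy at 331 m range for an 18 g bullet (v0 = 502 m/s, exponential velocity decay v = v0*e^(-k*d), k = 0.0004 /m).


v = v0*exp(-k*d) = 502*exp(-0.0004*331) = 439.747 m/s
E = 0.5*m*v^2 = 0.5*0.018*439.747^2 = 1740 J

1740 J


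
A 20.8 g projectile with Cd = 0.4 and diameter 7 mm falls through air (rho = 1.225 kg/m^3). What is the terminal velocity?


A = pi*(d/2)^2 = pi*(7/2000)^2 = 3.84845e-05 m^2
vt = sqrt(2mg/(Cd*rho*A)) = sqrt(2*0.0208*9.81/(0.4 * 1.225 * 3.84845e-05)) = 147.1 m/s

147.1 m/s


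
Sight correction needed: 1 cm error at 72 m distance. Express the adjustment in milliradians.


1 mrad subtends 1 cm per 10 m of range, so adj = error_cm / (dist_m / 10) = 1 / (72/10) = 0.1389 mrad

0.1389 mrad


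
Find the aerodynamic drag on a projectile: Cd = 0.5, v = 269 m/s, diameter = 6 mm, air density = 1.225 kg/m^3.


A = pi*(d/2)^2 = pi*(6/2000)^2 = 2.82743e-05 m^2
Fd = 0.5*Cd*rho*A*v^2 = 0.5*0.5*1.225*2.82743e-05*269^2 = 0.6266 N

0.6266 N


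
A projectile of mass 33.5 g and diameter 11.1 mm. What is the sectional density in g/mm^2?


SD = m/d^2 = 33.5/11.1^2 = 0.2719 g/mm^2

0.2719 g/mm^2


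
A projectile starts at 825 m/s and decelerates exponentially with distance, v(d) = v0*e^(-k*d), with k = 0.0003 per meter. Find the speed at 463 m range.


v = v0*exp(-k*d) = 825*exp(-0.0003*463) = 718 m/s

718 m/s


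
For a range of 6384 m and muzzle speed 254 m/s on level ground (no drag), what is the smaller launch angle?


sin(2*theta) = R*g/v0^2 = 6384*9.81/254^2 = 0.970721, theta = arcsin(0.970721)/2 = 38.05°

38.05 degrees


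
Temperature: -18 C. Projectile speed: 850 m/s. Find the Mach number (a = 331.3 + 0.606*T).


a = 331.3 + 0.606*(-18) = 320.392 m/s
M = v/a = 850/320.392 = 2.653

2.653


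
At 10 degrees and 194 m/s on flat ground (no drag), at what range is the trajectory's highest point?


R = v0^2*sin(2*theta)/g = 194^2*sin(2*10°)/9.81 = 1312.16 m
apex_dist = R/2 = 1312.16/2 = 656.1 m

656.1 m


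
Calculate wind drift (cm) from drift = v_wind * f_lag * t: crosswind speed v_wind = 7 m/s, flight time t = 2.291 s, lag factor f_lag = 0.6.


drift = v_wind * lag * t = 7 * 0.6 * 2.291 = 9.6222 m ≈ 962.2 cm

962.2 cm


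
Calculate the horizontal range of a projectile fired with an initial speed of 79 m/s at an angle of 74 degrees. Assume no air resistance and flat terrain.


R = v0^2 * sin(2*theta) / g = 79^2 * sin(2*74°) / 9.81 = 337.1 m

337.1 m


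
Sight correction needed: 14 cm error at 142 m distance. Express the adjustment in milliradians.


1 mrad subtends 1 cm per 10 m of range, so adj = error_cm / (dist_m / 10) = 14 / (142/10) = 0.9859 mrad

0.9859 mrad


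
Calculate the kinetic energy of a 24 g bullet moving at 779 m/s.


E = 0.5*m*v^2 = 0.5*0.024*779^2 = 7282 J

7282 J


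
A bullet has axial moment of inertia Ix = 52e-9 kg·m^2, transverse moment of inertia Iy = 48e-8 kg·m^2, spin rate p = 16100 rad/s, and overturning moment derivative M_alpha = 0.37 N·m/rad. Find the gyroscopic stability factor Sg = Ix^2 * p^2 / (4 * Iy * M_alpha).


Sg = Ix^2 * p^2 / (4 * Iy * M_alpha) = (52e-9)^2 * 16100^2 / (4 * 48e-8 * 0.37) = 0.9866

0.9866


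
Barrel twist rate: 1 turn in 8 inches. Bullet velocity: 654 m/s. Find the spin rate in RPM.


twist_m = 8*0.0254 = 0.2032 m
spin = v/twist = 654/0.2032 = 3218.504 rev/s
RPM = spin*60 = 3218.504*60 ≈ 193110 RPM

193110 RPM


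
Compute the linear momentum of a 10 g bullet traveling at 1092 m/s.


p = m*v = 0.01*1092 = 10.92 kg·m/s

10.92 kg·m/s


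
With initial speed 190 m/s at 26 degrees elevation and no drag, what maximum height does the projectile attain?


H = (v0*sin(theta))^2 / (2g) = (190*sin(26°))^2 / (2*9.81) = 353.6 m

353.6 m


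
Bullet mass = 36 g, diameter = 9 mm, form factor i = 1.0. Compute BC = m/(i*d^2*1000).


BC = m/(i*d^2*1000) = 36/(1.0 * 9^2 * 1000) = 0.0004444

0.0004444


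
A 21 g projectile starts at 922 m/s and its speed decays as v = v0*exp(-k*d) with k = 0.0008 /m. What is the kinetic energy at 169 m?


v = v0*exp(-k*d) = 922*exp(-0.0008*169) = 805.405 m/s
E = 0.5*m*v^2 = 0.5*0.021*805.405^2 = 6811 J

6811 J


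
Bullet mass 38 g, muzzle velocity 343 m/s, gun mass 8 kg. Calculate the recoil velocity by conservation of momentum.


v_recoil = m_p * v_p / m_gun = 0.038 * 343 / 8 = 1.629 m/s

1.629 m/s


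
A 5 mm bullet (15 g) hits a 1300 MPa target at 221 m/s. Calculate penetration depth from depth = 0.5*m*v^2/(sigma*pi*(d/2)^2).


A = pi*(d/2)^2 = pi*(5/2)^2 = 19.635 mm^2
E = 0.5*m*v^2 = 0.5*0.015*221^2 = 366.308 J
depth = E/(sigma*A) = 366.308 J / (1300 MPa * 19.635 mm^2) = 366.308/(1300 * 19.635) m = 0.0143507 m ≈ 14.35 mm

14.35 mm


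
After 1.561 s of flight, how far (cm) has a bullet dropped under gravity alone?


drop = 0.5*g*t^2 = 0.5*9.81*1.561^2 = 11.9521 m ≈ 1195 cm

1195 cm


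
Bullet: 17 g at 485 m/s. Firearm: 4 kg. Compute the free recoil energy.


v_r = m_p*v_p/m_gun = 0.017*485/4 = 2.06125 m/s, E_r = 0.5*m_gun*v_r^2 = 0.5*4*2.06125^2 = 8.498 J

8.498 J


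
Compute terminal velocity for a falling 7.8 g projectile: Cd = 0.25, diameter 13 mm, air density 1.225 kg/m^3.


A = pi*(d/2)^2 = pi*(13/2000)^2 = 1.32732e-04 m^2
vt = sqrt(2mg/(Cd*rho*A)) = sqrt(2*0.0078*9.81/(0.25 * 1.225 * 1.32732e-04)) = 61.36 m/s

61.36 m/s


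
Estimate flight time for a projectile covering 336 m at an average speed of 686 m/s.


t = d/v = 336/686 = 0.4898 s

0.4898 s


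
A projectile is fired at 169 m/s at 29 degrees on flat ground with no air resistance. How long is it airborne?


T = 2*v0*sin(theta)/g = 2*169*sin(29°)/9.81 = 16.7 s

16.7 s


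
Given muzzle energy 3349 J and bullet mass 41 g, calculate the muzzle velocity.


v = sqrt(2*E/m) = sqrt(2*3349/0.041) = 404.2 m/s

404.2 m/s


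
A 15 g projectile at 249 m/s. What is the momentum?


p = m*v = 0.015*249 = 3.735 kg·m/s

3.735 kg·m/s


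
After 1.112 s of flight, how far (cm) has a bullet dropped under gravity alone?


drop = 0.5*g*t^2 = 0.5*9.81*1.112^2 = 6.06525 m ≈ 606.5 cm

606.5 cm


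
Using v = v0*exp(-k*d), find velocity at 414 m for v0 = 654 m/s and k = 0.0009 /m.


v = v0*exp(-k*d) = 654*exp(-0.0009*414) = 450.6 m/s

450.6 m/s


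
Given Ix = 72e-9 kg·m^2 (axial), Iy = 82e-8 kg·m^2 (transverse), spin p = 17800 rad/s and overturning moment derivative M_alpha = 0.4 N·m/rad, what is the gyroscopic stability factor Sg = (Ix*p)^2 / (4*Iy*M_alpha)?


Sg = Ix^2 * p^2 / (4 * Iy * M_alpha) = (72e-9)^2 * 17800^2 / (4 * 82e-8 * 0.4) = 1.252

1.252


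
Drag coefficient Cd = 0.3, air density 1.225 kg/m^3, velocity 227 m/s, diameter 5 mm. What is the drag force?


A = pi*(d/2)^2 = pi*(5/2000)^2 = 1.96350e-05 m^2
Fd = 0.5*Cd*rho*A*v^2 = 0.5*0.3*1.225*1.96350e-05*227^2 = 0.1859 N

0.1859 N


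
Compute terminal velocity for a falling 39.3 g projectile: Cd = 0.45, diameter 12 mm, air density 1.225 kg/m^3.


A = pi*(d/2)^2 = pi*(12/2000)^2 = 1.13097e-04 m^2
vt = sqrt(2mg/(Cd*rho*A)) = sqrt(2*0.0393*9.81/(0.45 * 1.225 * 1.13097e-04)) = 111.2 m/s

111.2 m/s


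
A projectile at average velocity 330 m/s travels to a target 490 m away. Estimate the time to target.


t = d/v = 490/330 = 1.485 s

1.485 s


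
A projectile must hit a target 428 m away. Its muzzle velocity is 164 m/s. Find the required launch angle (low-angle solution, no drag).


sin(2*theta) = R*g/v0^2 = 428*9.81/164^2 = 0.156108, theta = arcsin(0.156108)/2 = 4.491°

4.491 degrees


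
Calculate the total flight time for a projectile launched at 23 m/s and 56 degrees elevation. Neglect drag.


T = 2*v0*sin(theta)/g = 2*23*sin(56°)/9.81 = 3.887 s

3.887 s


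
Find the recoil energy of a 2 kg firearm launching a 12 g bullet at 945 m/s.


v_r = m_p*v_p/m_gun = 0.012*945/2 = 5.67 m/s, E_r = 0.5*m_gun*v_r^2 = 0.5*2*5.67^2 = 32.15 J

32.15 J


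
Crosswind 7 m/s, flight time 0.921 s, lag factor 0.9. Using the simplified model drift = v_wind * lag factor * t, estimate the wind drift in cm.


drift = v_wind * lag * t = 7 * 0.9 * 0.921 = 5.8023 m ≈ 580.2 cm

580.2 cm


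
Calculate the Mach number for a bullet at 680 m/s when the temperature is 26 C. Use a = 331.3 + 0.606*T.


a = 331.3 + 0.606*(26) = 347.056 m/s
M = v/a = 680/347.056 = 1.959

1.959


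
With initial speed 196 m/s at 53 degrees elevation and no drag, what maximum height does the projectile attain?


H = (v0*sin(theta))^2 / (2g) = (196*sin(53°))^2 / (2*9.81) = 1249 m

1249 m


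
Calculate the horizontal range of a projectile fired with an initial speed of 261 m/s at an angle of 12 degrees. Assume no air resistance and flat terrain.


R = v0^2 * sin(2*theta) / g = 261^2 * sin(2*12°) / 9.81 = 2824 m

2824 m


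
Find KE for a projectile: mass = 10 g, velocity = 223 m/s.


E = 0.5*m*v^2 = 0.5*0.01*223^2 = 248.6 J

248.6 J


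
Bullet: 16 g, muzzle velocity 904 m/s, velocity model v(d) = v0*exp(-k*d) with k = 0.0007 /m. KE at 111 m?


v = v0*exp(-k*d) = 904*exp(-0.0007*111) = 836.419 m/s
E = 0.5*m*v^2 = 0.5*0.016*836.419^2 = 5597 J

5597 J


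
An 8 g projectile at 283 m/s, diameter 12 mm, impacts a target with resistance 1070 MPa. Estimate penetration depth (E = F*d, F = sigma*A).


A = pi*(d/2)^2 = pi*(12/2)^2 = 113.097 mm^2
E = 0.5*m*v^2 = 0.5*0.008*283^2 = 320.356 J
depth = E/(sigma*A) = 320.356 J / (1070 MPa * 113.097 mm^2) = 320.356/(1070 * 113.097) m = 0.00264726 m ≈ 2.647 mm

2.647 mm


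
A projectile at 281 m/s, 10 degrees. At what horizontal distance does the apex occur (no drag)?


R = v0^2*sin(2*theta)/g = 281^2*sin(2*10°)/9.81 = 2752.93 m
apex_dist = R/2 = 2752.93/2 = 1376 m

1376 m


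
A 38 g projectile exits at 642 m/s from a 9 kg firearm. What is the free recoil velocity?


v_recoil = m_p * v_p / m_gun = 0.038 * 642 / 9 = 2.711 m/s

2.711 m/s


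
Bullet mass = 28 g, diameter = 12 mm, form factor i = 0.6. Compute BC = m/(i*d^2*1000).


BC = m/(i*d^2*1000) = 28/(0.6 * 12^2 * 1000) = 0.0003241

0.0003241


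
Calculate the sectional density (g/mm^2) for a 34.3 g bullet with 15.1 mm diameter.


SD = m/d^2 = 34.3/15.1^2 = 0.1504 g/mm^2

0.1504 g/mm^2


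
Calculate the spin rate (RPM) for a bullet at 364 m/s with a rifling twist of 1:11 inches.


twist_m = 11*0.0254 = 0.2794 m
spin = v/twist = 364/0.2794 = 1302.792 rev/s
RPM = spin*60 = 1302.792*60 ≈ 78168 RPM

78168 RPM


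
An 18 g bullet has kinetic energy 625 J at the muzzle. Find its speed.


v = sqrt(2*E/m) = sqrt(2*625/0.018) = 263.5 m/s

263.5 m/s


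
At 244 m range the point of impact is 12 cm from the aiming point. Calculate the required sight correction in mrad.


1 mrad subtends 1 cm per 10 m of range, so adj = error_cm / (dist_m / 10) = 12 / (244/10) = 0.4918 mrad

0.4918 mrad


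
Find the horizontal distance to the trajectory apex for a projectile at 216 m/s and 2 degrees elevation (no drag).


R = v0^2*sin(2*theta)/g = 216^2*sin(2*2°)/9.81 = 331.759 m
apex_dist = R/2 = 331.759/2 = 165.9 m

165.9 m


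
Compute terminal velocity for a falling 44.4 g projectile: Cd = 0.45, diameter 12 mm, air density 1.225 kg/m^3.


A = pi*(d/2)^2 = pi*(12/2000)^2 = 1.13097e-04 m^2
vt = sqrt(2mg/(Cd*rho*A)) = sqrt(2*0.0444*9.81/(0.45 * 1.225 * 1.13097e-04)) = 118.2 m/s

118.2 m/s


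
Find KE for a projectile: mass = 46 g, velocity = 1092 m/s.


E = 0.5*m*v^2 = 0.5*0.046*1092^2 = 27427 J

27427 J


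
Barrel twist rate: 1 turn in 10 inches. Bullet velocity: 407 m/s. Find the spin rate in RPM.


twist_m = 10*0.0254 = 0.254 m
spin = v/twist = 407/0.254 = 1602.362 rev/s
RPM = spin*60 = 1602.362*60 ≈ 96142 RPM

96142 RPM


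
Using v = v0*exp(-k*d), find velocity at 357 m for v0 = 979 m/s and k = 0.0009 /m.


v = v0*exp(-k*d) = 979*exp(-0.0009*357) = 710 m/s

710 m/s


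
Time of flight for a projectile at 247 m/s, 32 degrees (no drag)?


T = 2*v0*sin(theta)/g = 2*247*sin(32°)/9.81 = 26.69 s

26.69 s


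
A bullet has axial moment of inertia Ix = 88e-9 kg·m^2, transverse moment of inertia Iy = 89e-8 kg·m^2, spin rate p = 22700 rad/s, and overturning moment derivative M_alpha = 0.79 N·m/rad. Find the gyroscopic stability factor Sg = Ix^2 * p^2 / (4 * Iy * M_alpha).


Sg = Ix^2 * p^2 / (4 * Iy * M_alpha) = (88e-9)^2 * 22700^2 / (4 * 89e-8 * 0.79) = 1.419

1.419


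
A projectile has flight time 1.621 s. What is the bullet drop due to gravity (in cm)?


drop = 0.5*g*t^2 = 0.5*9.81*1.621^2 = 12.8886 m ≈ 1289 cm

1289 cm


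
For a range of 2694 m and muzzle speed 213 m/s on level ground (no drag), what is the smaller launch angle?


sin(2*theta) = R*g/v0^2 = 2694*9.81/213^2 = 0.582515, theta = arcsin(0.582515)/2 = 17.81°

17.81 degrees


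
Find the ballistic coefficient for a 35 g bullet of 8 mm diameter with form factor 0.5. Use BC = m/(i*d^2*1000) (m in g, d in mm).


BC = m/(i*d^2*1000) = 35/(0.5 * 8^2 * 1000) = 0.001094

0.001094


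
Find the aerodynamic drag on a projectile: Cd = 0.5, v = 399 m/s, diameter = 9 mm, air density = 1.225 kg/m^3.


A = pi*(d/2)^2 = pi*(9/2000)^2 = 6.36173e-05 m^2
Fd = 0.5*Cd*rho*A*v^2 = 0.5*0.5*1.225*6.36173e-05*399^2 = 3.102 N

3.102 N


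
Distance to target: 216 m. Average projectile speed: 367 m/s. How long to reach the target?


t = d/v = 216/367 = 0.5886 s

0.5886 s


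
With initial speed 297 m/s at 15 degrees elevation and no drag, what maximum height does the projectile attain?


H = (v0*sin(theta))^2 / (2g) = (297*sin(15°))^2 / (2*9.81) = 301.2 m

301.2 m


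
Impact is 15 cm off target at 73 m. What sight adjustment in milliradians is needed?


1 mrad subtends 1 cm per 10 m of range, so adj = error_cm / (dist_m / 10) = 15 / (73/10) = 2.055 mrad

2.055 mrad


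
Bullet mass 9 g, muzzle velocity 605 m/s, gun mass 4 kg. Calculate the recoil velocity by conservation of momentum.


v_recoil = m_p * v_p / m_gun = 0.009 * 605 / 4 = 1.361 m/s

1.361 m/s


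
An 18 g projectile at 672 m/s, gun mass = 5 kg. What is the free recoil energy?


v_r = m_p*v_p/m_gun = 0.018*672/5 = 2.4192 m/s, E_r = 0.5*m_gun*v_r^2 = 0.5*5*2.4192^2 = 14.63 J

14.63 J


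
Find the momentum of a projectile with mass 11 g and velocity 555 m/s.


p = m*v = 0.011*555 = 6.105 kg·m/s

6.105 kg·m/s


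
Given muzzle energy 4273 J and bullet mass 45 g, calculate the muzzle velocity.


v = sqrt(2*E/m) = sqrt(2*4273/0.045) = 435.8 m/s

435.8 m/s


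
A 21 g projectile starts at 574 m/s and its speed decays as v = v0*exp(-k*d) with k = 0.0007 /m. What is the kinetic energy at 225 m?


v = v0*exp(-k*d) = 574*exp(-0.0007*225) = 490.355 m/s
E = 0.5*m*v^2 = 0.5*0.021*490.355^2 = 2525 J

2525 J


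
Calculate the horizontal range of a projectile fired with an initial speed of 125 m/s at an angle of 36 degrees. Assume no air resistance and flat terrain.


R = v0^2 * sin(2*theta) / g = 125^2 * sin(2*36°) / 9.81 = 1515 m

1515 m


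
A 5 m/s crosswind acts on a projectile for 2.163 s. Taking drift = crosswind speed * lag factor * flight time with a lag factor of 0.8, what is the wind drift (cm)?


drift = v_wind * lag * t = 5 * 0.8 * 2.163 = 8.652 m ≈ 865.2 cm

865.2 cm


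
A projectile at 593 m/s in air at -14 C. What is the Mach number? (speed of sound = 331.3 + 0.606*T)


a = 331.3 + 0.606*(-14) = 322.816 m/s
M = v/a = 593/322.816 = 1.837

1.837


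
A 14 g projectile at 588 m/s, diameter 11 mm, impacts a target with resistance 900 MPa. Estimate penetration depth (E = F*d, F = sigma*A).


A = pi*(d/2)^2 = pi*(11/2)^2 = 95.0332 mm^2
E = 0.5*m*v^2 = 0.5*0.014*588^2 = 2420.21 J
depth = E/(sigma*A) = 2420.21 J / (900 MPa * 95.0332 mm^2) = 2420.21/(900 * 95.0332) m = 0.0282966 m ≈ 28.3 mm

28.3 mm


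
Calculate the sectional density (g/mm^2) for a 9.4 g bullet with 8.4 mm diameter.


SD = m/d^2 = 9.4/8.4^2 = 0.1332 g/mm^2

0.1332 g/mm^2


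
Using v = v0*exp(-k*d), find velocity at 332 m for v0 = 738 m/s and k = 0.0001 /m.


v = v0*exp(-k*d) = 738*exp(-0.0001*332) = 713.9 m/s

713.9 m/s


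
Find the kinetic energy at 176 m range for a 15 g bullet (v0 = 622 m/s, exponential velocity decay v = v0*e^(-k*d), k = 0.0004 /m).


v = v0*exp(-k*d) = 622*exp(-0.0004*176) = 579.717 m/s
E = 0.5*m*v^2 = 0.5*0.015*579.717^2 = 2521 J

2521 J


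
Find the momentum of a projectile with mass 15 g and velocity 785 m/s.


p = m*v = 0.015*785 = 11.78 kg·m/s

11.78 kg·m/s


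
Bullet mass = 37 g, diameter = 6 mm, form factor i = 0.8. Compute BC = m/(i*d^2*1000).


BC = m/(i*d^2*1000) = 37/(0.8 * 6^2 * 1000) = 0.001285

0.001285


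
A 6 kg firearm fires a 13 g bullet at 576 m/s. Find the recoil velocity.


v_recoil = m_p * v_p / m_gun = 0.013 * 576 / 6 = 1.248 m/s

1.248 m/s


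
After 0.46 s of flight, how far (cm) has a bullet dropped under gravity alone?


drop = 0.5*g*t^2 = 0.5*9.81*0.46^2 = 1.0379 m ≈ 103.8 cm

103.8 cm


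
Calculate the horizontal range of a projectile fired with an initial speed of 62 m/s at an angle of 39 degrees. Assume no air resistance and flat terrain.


R = v0^2 * sin(2*theta) / g = 62^2 * sin(2*39°) / 9.81 = 383.3 m

383.3 m


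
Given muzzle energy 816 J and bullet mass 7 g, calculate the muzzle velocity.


v = sqrt(2*E/m) = sqrt(2*816/0.007) = 482.8 m/s

482.8 m/s


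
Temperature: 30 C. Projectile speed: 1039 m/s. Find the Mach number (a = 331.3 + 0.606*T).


a = 331.3 + 0.606*(30) = 349.48 m/s
M = v/a = 1039/349.48 = 2.973

2.973


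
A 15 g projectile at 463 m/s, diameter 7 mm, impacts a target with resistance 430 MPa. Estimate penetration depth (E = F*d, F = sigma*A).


A = pi*(d/2)^2 = pi*(7/2)^2 = 38.4845 mm^2
E = 0.5*m*v^2 = 0.5*0.015*463^2 = 1607.77 J
depth = E/(sigma*A) = 1607.77 J / (430 MPa * 38.4845 mm^2) = 1607.77/(430 * 38.4845) m = 0.0971558 m ≈ 97.16 mm

97.16 mm


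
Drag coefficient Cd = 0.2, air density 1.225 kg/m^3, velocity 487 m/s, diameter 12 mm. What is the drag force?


A = pi*(d/2)^2 = pi*(12/2000)^2 = 1.13097e-04 m^2
Fd = 0.5*Cd*rho*A*v^2 = 0.5*0.2*1.225*1.13097e-04*487^2 = 3.286 N

3.286 N


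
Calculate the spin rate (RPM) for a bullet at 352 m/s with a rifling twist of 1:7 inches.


twist_m = 7*0.0254 = 0.1778 m
spin = v/twist = 352/0.1778 = 1979.753 rev/s
RPM = spin*60 = 1979.753*60 ≈ 118785 RPM

118785 RPM


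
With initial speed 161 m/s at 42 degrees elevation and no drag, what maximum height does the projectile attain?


H = (v0*sin(theta))^2 / (2g) = (161*sin(42°))^2 / (2*9.81) = 591.5 m

591.5 m


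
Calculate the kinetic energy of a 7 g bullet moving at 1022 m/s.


E = 0.5*m*v^2 = 0.5*0.007*1022^2 = 3656 J

3656 J


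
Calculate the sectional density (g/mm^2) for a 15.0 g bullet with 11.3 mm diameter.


SD = m/d^2 = 15.0/11.3^2 = 0.1175 g/mm^2

0.1175 g/mm^2


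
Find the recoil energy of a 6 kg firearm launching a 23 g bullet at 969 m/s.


v_r = m_p*v_p/m_gun = 0.023*969/6 = 3.7145 m/s, E_r = 0.5*m_gun*v_r^2 = 0.5*6*3.7145^2 = 41.39 J

41.39 J


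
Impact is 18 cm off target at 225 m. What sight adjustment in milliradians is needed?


1 mrad subtends 1 cm per 10 m of range, so adj = error_cm / (dist_m / 10) = 18 / (225/10) = 0.8 mrad

0.8 mrad


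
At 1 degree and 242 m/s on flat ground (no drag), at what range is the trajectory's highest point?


R = v0^2*sin(2*theta)/g = 242^2*sin(2*1°)/9.81 = 208.344 m
apex_dist = R/2 = 208.344/2 = 104.2 m

104.2 m
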